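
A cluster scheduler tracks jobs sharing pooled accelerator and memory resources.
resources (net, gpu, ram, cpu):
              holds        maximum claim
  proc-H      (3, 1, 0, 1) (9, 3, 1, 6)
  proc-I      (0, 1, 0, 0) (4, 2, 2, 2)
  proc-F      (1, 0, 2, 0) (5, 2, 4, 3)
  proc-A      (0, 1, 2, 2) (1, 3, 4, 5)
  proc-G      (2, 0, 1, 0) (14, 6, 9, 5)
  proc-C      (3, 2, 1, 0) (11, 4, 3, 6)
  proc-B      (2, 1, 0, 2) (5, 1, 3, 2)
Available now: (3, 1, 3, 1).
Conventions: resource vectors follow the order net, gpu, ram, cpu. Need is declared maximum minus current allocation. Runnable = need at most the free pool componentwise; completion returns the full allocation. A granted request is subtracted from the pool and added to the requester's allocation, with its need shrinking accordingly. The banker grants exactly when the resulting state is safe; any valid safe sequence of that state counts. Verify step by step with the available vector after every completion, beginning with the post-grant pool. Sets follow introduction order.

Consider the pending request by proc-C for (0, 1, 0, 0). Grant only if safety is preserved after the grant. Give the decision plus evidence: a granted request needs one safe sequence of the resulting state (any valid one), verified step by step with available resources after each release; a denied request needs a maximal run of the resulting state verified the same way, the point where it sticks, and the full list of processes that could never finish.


GRANT: granting preserves safety; a valid post-grant sequence is proc-B, proc-I, proc-F, proc-A, proc-H, proc-C, proc-G.
Key observation: after the grant the pool drops to (3, 0, 3, 1), which still lets proc-B finish first and unwind the rest.
Check on the post-grant state, step by step:
  pool = (3, 0, 3, 1)
  proc-B: need (3, 0, 3, 0) fits (3, 0, 3, 1); releases (2, 1, 0, 2), pool now (5, 1, 3, 3)
  proc-I: need (4, 1, 2, 2) fits (5, 1, 3, 3); releases (0, 1, 0, 0), pool now (5, 2, 3, 3)
  proc-F: need (4, 2, 2, 3) fits (5, 2, 3, 3); releases (1, 0, 2, 0), pool now (6, 2, 5, 3)
  proc-A: need (1, 2, 2, 3) fits (6, 2, 5, 3); releases (0, 1, 2, 2), pool now (6, 3, 7, 5)
  proc-H: need (6, 2, 1, 5) fits (6, 3, 7, 5); releases (3, 1, 0, 1), pool now (9, 4, 7, 6)
  proc-C: need (8, 1, 2, 6) fits (9, 4, 7, 6); releases (3, 3, 1, 0), pool now (12, 7, 8, 6)
  proc-G: need (12, 6, 8, 5) fits (12, 7, 8, 6); releases (2, 0, 1, 0), pool now (14, 7, 9, 6)


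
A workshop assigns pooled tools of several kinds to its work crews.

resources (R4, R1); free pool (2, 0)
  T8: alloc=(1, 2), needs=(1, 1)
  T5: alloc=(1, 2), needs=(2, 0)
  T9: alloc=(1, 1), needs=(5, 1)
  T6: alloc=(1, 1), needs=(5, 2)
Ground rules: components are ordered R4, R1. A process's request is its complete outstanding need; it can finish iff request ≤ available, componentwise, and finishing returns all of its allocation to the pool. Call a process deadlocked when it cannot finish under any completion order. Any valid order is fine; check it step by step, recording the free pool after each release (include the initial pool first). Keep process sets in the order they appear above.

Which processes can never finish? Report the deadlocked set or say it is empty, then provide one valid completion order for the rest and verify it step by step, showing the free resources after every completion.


Deadlocked set: T9 and T6.
Key observation: after T5, T8 complete, (4, 4) is the best the pool ever gets, yet each leftover process wants more R4.
A valid finishing order for the others: T5, T8. Check, step by step:
  pool = (2, 0)
  run T5 (needs (2, 0), free (2, 0)); after release of (1, 2) the pool is (3, 2)
  run T8 (needs (1, 1), free (3, 2)); after release of (1, 2) the pool is (4, 4)
None of the blocked processes ever fits:
  T9 cannot run: need (5, 1) vs free (4, 4) (insufficient R4)
  T6 cannot run: need (5, 2) vs free (4, 4) (insufficient R4)


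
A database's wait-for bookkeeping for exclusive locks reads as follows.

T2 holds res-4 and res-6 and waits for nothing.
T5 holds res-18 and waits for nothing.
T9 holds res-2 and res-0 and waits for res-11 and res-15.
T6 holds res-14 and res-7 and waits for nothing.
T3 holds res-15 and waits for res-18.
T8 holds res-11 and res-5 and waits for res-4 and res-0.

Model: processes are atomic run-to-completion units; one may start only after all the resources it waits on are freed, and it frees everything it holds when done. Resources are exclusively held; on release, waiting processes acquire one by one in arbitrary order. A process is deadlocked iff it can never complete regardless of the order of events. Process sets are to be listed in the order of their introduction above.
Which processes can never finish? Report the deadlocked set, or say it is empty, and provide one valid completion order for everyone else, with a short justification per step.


Deadlocked set: T9 and T8.
Key observation: the cycle T9 -> T8 -> T9 can never break — each member waits on the next; no other process is dragged down with it.
The rest can finish in the order T2, T5, T3, T6.
Verifying each step:
  T2: no waits; runs immediately, freeing res-4 and res-6
  T5: no waits; runs immediately, freeing res-18
  T3: everything it awaited (res-18) is free; runs, freeing res-15
  T6: no waits; runs immediately, freeing res-14 and res-7


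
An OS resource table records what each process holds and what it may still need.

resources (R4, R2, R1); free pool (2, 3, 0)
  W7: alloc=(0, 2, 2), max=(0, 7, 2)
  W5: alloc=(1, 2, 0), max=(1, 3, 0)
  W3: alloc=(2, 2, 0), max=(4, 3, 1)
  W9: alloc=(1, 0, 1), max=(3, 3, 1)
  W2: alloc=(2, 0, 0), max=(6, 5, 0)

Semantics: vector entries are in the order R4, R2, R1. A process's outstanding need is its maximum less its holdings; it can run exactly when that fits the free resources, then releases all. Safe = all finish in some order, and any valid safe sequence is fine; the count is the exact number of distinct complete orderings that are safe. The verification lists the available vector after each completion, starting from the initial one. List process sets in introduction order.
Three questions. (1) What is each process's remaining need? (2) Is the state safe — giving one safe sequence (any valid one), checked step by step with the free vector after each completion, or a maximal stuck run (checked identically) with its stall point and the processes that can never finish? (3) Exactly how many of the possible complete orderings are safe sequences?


(1) Remaining need (order R4, R2, R1):
  W7: (0, 5, 0)
  W5: (0, 1, 0)
  W3: (2, 1, 1)
  W9: (2, 3, 0)
  W2: (4, 5, 0)
(2) SAFE. One safe sequence: W5, W9, W3, W2, W7.
Key observation: W3 marks the first exact bind of the order: its need (2, 1, 1) fits the free (4, 5, 1) with zero slack on a requested resource.
Verifying each step:
  pool = (2, 3, 0)
  W5 needs (0, 1, 0) <= (2, 3, 0) -> finishes; pool += (1, 2, 0) = (3, 5, 0)
  W9 needs (2, 3, 0) <= (3, 5, 0) -> finishes; pool += (1, 0, 1) = (4, 5, 1)
  W3 needs (2, 1, 1) <= (4, 5, 1) -> finishes; pool += (2, 2, 0) = (6, 7, 1)
  W2 needs (4, 5, 0) <= (6, 7, 1) -> finishes; pool += (2, 0, 0) = (8, 7, 1)
  W7 needs (0, 5, 0) <= (8, 7, 1) -> finishes; pool += (0, 2, 2) = (8, 9, 3)
(3) Precisely 22 of the possible complete orderings are safe sequences.


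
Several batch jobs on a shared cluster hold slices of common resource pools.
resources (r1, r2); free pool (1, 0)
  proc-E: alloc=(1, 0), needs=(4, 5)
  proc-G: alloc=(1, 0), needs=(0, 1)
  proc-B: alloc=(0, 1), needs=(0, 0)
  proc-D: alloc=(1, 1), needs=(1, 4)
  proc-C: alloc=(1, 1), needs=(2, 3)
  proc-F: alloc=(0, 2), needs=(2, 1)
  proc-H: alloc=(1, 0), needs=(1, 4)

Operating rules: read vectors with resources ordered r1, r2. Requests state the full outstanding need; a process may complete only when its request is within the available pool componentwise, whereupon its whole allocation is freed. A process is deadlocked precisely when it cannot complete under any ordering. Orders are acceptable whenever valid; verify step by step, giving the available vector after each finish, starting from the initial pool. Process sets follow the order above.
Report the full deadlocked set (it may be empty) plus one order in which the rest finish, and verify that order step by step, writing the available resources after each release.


No process is deadlocked.
Key observation: proc-B can run right away; the returned allocation unlocks the remaining processes in turn.
The rest can finish in the order proc-B, proc-G, proc-F, proc-C, proc-D, proc-H, proc-E. Step-by-step check:
  pool = (1, 0)
  proc-B needs (0, 0) <= (1, 0) -> finishes; pool += (0, 1) = (1, 1)
  proc-G needs (0, 1) <= (1, 1) -> finishes; pool += (1, 0) = (2, 1)
  proc-F needs (2, 1) <= (2, 1) -> finishes; pool += (0, 2) = (2, 3)
  proc-C needs (2, 3) <= (2, 3) -> finishes; pool += (1, 1) = (3, 4)
  proc-D needs (1, 4) <= (3, 4) -> finishes; pool += (1, 1) = (4, 5)
  proc-H needs (1, 4) <= (4, 5) -> finishes; pool += (1, 0) = (5, 5)
  proc-E needs (4, 5) <= (5, 5) -> finishes; pool += (1, 0) = (6, 5)


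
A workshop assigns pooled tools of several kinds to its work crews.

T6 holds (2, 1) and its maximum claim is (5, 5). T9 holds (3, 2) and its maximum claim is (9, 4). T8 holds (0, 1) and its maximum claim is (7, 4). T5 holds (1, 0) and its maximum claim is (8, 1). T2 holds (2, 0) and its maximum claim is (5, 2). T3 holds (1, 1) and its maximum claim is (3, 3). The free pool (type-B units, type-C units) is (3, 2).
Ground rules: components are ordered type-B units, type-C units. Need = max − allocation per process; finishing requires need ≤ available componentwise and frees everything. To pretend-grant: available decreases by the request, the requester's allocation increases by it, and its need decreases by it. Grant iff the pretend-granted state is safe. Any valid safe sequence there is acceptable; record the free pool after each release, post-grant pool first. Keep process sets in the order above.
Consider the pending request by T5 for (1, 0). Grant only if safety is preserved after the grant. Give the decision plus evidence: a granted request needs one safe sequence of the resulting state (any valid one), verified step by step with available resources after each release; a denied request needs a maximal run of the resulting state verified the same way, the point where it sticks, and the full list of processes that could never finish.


DENY: after the grant no complete ordering would exist.
Key observation: after T3, T2 the pool peaks at (5, 3), and each blocked process is short somewhere: T6 on type-C units; T9 on type-B units; T8 on type-B units; T5 on type-B units.
On the post-grant state, T3, T2 is a maximal run — nothing extends it. Verifying each step:
  pool = (2, 2)
  T3 needs (2, 2) <= (2, 2) -> finishes; pool += (1, 1) = (3, 3)
  T2 needs (3, 2) <= (3, 3) -> finishes; pool += (2, 0) = (5, 3)
  T6 cannot run: need (3, 4) vs free (5, 3) (insufficient type-C units)
  T9 cannot run: need (6, 2) vs free (5, 3) (insufficient type-B units)
  T8 cannot run: need (7, 3) vs free (5, 3) (insufficient type-B units)
  T5 cannot run: need (6, 1) vs free (5, 3) (insufficient type-B units)
Had the request been granted, T6, T9, T8 and T5 could never finish.


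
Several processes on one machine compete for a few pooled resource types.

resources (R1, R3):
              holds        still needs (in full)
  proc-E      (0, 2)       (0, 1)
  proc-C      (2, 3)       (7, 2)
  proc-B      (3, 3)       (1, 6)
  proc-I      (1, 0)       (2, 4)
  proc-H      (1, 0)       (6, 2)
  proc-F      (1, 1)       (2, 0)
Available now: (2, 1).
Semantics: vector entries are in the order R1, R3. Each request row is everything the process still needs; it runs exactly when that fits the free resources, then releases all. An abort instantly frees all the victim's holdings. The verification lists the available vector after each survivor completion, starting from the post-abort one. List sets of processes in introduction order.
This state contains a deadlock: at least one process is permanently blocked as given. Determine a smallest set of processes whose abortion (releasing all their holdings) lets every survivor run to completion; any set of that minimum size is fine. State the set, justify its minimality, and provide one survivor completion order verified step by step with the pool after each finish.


Minimum abort set: proc-B.
Key observation: proc-H could never have finished before the abort; with (3, 3) returned by proc-B, it fits at step 4.
Why nothing smaller works: aborting no one leaves the state deadlocked as given.
One survivor order: proc-I, proc-E, proc-F, proc-H, proc-C. Check, step by step (post-abort pool first):
  pool = (5, 4)
  proc-I: need (2, 4) fits (5, 4); releases (1, 0), pool now (6, 4)
  proc-E: need (0, 1) fits (6, 4); releases (0, 2), pool now (6, 6)
  proc-F: need (2, 0) fits (6, 6); releases (1, 1), pool now (7, 7)
  proc-H: need (6, 2) fits (7, 7); releases (1, 0), pool now (8, 7)
  proc-C: need (7, 2) fits (8, 7); releases (2, 3), pool now (10, 10)


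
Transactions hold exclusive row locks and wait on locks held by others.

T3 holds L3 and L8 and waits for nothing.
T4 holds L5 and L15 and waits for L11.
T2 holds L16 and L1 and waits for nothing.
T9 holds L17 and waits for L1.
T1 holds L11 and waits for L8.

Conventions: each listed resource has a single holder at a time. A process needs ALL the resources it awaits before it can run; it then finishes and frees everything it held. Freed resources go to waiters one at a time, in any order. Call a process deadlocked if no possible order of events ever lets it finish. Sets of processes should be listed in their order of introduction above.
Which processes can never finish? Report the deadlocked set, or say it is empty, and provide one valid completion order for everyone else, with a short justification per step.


No process is deadlocked.
Key observation: the wait graph is acyclic; completion cascades from the unblocked processes through everyone else.
The rest can finish in the order T2, T3, T1, T4, T9.
Walking it through:
  T2 waits on nothing -> runs at once and releases L16 and L1
  T3 waits on nothing -> runs at once and releases L3 and L8
  T1: everything it awaited (L8) is free; runs, freeing L11
  T4: everything it awaited (L11) is free; runs, freeing L5 and L15
  T9: everything it awaited (L1) is free; runs, freeing L17


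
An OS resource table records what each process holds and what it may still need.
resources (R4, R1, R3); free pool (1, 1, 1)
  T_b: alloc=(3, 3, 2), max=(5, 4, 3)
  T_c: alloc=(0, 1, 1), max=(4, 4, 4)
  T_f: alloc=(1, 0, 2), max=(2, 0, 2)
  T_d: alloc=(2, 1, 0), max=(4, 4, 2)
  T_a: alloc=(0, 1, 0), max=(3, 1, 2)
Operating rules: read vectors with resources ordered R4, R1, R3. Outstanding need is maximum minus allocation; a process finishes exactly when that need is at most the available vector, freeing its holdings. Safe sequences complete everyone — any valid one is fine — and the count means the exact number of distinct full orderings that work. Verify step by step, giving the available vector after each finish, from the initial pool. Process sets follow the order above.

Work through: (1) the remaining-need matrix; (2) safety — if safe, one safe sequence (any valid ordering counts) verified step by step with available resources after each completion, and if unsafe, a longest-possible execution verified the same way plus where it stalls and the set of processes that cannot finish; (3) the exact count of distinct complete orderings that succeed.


(1) Remaining need (order R4, R1, R3):
  T_b: (2, 1, 1)
  T_c: (4, 3, 3)
  T_f: (1, 0, 0)
  T_d: (2, 3, 2)
  T_a: (3, 0, 2)
(2) SAFE — a valid safe sequence is T_f, T_b, T_a, T_d, T_c.
Key observation: T_f is the earliest step where a requested resource binds exactly: need (1, 0, 0), pool (1, 1, 1) at its turn.
Verifying each step:
  pool = (1, 1, 1)
  T_f needs (1, 0, 0) <= (1, 1, 1) -> finishes; pool += (1, 0, 2) = (2, 1, 3)
  T_b needs (2, 1, 1) <= (2, 1, 3) -> finishes; pool += (3, 3, 2) = (5, 4, 5)
  T_a needs (3, 0, 2) <= (5, 4, 5) -> finishes; pool += (0, 1, 0) = (5, 5, 5)
  T_d needs (2, 3, 2) <= (5, 5, 5) -> finishes; pool += (2, 1, 0) = (7, 6, 5)
  T_c needs (4, 3, 3) <= (7, 6, 5) -> finishes; pool += (0, 1, 1) = (7, 7, 6)
(3) The exact count: 6 of the possible complete orderings are safe sequences.


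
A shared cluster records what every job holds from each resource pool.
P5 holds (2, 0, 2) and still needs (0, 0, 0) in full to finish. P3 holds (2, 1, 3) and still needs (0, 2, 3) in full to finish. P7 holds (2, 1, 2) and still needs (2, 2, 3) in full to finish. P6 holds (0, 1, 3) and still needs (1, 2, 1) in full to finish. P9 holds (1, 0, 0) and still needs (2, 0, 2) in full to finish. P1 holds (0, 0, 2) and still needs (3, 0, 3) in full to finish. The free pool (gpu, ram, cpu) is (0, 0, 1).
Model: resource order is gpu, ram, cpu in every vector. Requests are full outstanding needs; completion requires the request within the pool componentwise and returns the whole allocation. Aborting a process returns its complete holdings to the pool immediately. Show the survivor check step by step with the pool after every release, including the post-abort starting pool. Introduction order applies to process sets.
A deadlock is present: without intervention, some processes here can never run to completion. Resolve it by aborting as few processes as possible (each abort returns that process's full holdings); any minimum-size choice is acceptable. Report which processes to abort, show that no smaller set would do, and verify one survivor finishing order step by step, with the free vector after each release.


Minimum abort set: P7 and P6.
Key observation: the returned (2, 2, 5) from P7 and P6 is what brings P3 — unrunnable before, under any order — into play at step 1.
No one abort is enough; case by case: P5 alone leaves P3 blocked (short on ram); P3 alone leaves P7 blocked (short on ram); P7 alone leaves P3 blocked (short on ram); P6 alone leaves P3 blocked (short on ram); P9 alone leaves P3 blocked (short on ram); P1 alone leaves P3 blocked (short on ram).
The survivors complete as P3, P5, P1, P9. Walking it through (starting from the post-abort pool):
  pool = (2, 2, 6)
  P3 needs (0, 2, 3) <= (2, 2, 6) -> finishes; pool += (2, 1, 3) = (4, 3, 9)
  P5 needs (0, 0, 0) <= (4, 3, 9) -> finishes; pool += (2, 0, 2) = (6, 3, 11)
  P1 needs (3, 0, 3) <= (6, 3, 11) -> finishes; pool += (0, 0, 2) = (6, 3, 13)
  P9 needs (2, 0, 2) <= (6, 3, 13) -> finishes; pool += (1, 0, 0) = (7, 3, 13)


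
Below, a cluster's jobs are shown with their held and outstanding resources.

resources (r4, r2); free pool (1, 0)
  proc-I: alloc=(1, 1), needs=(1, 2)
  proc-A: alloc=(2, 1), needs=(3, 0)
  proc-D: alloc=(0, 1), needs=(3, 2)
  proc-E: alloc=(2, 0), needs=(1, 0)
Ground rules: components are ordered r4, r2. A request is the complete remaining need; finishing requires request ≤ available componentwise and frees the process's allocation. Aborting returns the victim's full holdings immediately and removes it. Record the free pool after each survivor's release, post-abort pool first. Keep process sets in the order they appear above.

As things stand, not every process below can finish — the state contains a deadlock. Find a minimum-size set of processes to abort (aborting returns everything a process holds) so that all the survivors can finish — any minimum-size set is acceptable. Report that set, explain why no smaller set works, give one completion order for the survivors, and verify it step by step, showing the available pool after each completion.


The answer: abort proc-D.
Key observation: before aborting proc-D, proc-I was permanently blocked — no order could ever run it; afterwards it completes at step 3.
Minimality: the empty abort set fails — the state is deadlocked as it stands.
The survivors complete as proc-E, proc-A, proc-I. Step-by-step check (starting from the post-abort pool):
  pool = (1, 1)
  proc-E needs (1, 0) <= (1, 1) -> finishes; pool += (2, 0) = (3, 1)
  proc-A needs (3, 0) <= (3, 1) -> finishes; pool += (2, 1) = (5, 2)
  proc-I needs (1, 2) <= (5, 2) -> finishes; pool += (1, 1) = (6, 3)


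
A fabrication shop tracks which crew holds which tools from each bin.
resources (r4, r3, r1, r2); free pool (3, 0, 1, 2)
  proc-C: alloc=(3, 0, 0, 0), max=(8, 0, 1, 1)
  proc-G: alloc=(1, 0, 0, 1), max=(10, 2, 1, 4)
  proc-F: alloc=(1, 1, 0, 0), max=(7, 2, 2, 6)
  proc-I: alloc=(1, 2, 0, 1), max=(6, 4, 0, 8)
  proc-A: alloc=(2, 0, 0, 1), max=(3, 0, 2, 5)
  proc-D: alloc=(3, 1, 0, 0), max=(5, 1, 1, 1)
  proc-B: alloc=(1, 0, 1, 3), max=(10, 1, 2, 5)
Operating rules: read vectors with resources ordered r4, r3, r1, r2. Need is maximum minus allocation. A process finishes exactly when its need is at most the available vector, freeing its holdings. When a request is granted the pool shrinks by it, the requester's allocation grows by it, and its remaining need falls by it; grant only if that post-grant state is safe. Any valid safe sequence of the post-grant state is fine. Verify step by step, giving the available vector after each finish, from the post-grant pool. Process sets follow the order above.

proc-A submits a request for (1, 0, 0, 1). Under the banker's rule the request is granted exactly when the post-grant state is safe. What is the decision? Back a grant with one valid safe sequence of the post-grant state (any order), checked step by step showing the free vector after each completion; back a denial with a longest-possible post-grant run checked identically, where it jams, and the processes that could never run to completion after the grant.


DENY: after the grant no complete ordering would exist.
Key observation: no order helps: past proc-D, proc-C, the free pool tops out at (8, 1, 1, 1), below what each blocked process needs in r2.
Pretend the grant happened; the run proc-D, proc-C goes as far as possible. Check, step by step:
  pool = (2, 0, 1, 1)
  run proc-D (needs (2, 0, 1, 1), free (2, 0, 1, 1)); after release of (3, 1, 0, 0) the pool is (5, 1, 1, 1)
  run proc-C (needs (5, 0, 1, 1), free (5, 1, 1, 1)); after release of (3, 0, 0, 0) the pool is (8, 1, 1, 1)
  proc-G still needs (9, 2, 1, 3) but only (8, 1, 1, 1) is free — short on r4, r3 and r2
  proc-F still needs (6, 1, 2, 6) but only (8, 1, 1, 1) is free — short on r1 and r2
  proc-I still needs (5, 2, 0, 7) but only (8, 1, 1, 1) is free — short on r3 and r2
  proc-A still needs (0, 0, 2, 3) but only (8, 1, 1, 1) is free — short on r1 and r2
  proc-B still needs (9, 1, 1, 2) but only (8, 1, 1, 1) is free — short on r4 and r2
Had the request been granted, proc-G, proc-F, proc-I, proc-A and proc-B could never finish.


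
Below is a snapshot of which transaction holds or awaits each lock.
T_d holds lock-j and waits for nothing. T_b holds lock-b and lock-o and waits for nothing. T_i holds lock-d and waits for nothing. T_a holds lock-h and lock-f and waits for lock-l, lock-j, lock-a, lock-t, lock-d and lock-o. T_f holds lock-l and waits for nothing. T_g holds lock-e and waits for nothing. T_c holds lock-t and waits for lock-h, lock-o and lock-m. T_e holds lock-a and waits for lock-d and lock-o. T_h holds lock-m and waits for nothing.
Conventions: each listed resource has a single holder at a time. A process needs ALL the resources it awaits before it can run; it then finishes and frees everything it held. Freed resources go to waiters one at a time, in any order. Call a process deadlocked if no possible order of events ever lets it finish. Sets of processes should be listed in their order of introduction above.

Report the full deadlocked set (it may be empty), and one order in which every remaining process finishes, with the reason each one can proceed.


The deadlocked set is T_a and T_c.
Key observation: T_a -> T_c -> T_a is a circular wait — nothing in it can go first; no other process is dragged down with it.
A valid finishing order for the others: T_i, T_h, T_b, T_g, T_e, T_d, T_f.
Step-by-step check:
  T_i: no waits; runs immediately, freeing lock-d
  T_h: no waits; runs immediately, freeing lock-m
  T_b: no waits; runs immediately, freeing lock-b and lock-o
  T_g: no waits; runs immediately, freeing lock-e
  T_e waits on lock-d and lock-o — all released -> runs and releases lock-a
  T_d: no waits; runs immediately, freeing lock-j
  T_f: no waits; runs immediately, freeing lock-l


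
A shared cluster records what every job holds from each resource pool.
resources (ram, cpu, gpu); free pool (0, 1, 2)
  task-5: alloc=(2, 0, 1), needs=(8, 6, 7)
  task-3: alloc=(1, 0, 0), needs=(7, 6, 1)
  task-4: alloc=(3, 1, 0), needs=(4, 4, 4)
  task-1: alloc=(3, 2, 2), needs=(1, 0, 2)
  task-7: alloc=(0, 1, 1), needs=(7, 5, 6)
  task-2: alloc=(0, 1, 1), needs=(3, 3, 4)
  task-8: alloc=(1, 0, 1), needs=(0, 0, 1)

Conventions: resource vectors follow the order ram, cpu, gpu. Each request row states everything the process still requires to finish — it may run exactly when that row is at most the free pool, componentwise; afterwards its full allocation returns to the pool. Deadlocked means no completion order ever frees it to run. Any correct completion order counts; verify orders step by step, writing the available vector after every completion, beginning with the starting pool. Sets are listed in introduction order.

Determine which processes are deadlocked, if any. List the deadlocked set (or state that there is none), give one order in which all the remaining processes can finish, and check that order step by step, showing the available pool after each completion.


The deadlocked set is empty.
Key observation: no deadlock: task-8 fits now, and the freed resources carry the rest through.
One completion order for the rest: task-8, task-1, task-2, task-4, task-7, task-3, task-5. Check, step by step:
  pool = (0, 1, 2)
  task-8 needs (0, 0, 1) <= (0, 1, 2) -> finishes; pool += (1, 0, 1) = (1, 1, 3)
  task-1 needs (1, 0, 2) <= (1, 1, 3) -> finishes; pool += (3, 2, 2) = (4, 3, 5)
  task-2 needs (3, 3, 4) <= (4, 3, 5) -> finishes; pool += (0, 1, 1) = (4, 4, 6)
  task-4 needs (4, 4, 4) <= (4, 4, 6) -> finishes; pool += (3, 1, 0) = (7, 5, 6)
  task-7 needs (7, 5, 6) <= (7, 5, 6) -> finishes; pool += (0, 1, 1) = (7, 6, 7)
  task-3 needs (7, 6, 1) <= (7, 6, 7) -> finishes; pool += (1, 0, 0) = (8, 6, 7)
  task-5 needs (8, 6, 7) <= (8, 6, 7) -> finishes; pool += (2, 0, 1) = (10, 6, 8)


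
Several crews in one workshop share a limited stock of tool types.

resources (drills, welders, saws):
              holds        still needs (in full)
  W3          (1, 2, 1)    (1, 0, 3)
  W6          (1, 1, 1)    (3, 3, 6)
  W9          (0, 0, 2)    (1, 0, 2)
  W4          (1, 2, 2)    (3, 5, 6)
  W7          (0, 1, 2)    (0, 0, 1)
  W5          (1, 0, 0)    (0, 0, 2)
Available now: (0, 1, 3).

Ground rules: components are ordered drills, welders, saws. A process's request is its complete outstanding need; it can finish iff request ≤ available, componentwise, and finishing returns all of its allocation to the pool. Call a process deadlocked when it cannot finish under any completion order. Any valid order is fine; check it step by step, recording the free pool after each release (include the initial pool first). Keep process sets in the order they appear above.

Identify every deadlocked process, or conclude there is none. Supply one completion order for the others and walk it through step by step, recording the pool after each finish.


The deadlocked set is W6 and W4.
Key observation: W7, W5, W9, W3 can finish, but then (2, 4, 8) is all there is, and the blocked group's drills demands exceed it.
The rest can finish in the order W7, W5, W9, W3. Check, step by step:
  pool = (0, 1, 3)
  W7: need (0, 0, 1) fits (0, 1, 3); releases (0, 1, 2), pool now (0, 2, 5)
  W5: need (0, 0, 2) fits (0, 2, 5); releases (1, 0, 0), pool now (1, 2, 5)
  W9: need (1, 0, 2) fits (1, 2, 5); releases (0, 0, 2), pool now (1, 2, 7)
  W3: need (1, 0, 3) fits (1, 2, 7); releases (1, 2, 1), pool now (2, 4, 8)
None of the blocked processes ever fits:
  W6 cannot run: need (3, 3, 6) vs free (2, 4, 8) (insufficient drills)
  W4 cannot run: need (3, 5, 6) vs free (2, 4, 8) (insufficient drills and welders)


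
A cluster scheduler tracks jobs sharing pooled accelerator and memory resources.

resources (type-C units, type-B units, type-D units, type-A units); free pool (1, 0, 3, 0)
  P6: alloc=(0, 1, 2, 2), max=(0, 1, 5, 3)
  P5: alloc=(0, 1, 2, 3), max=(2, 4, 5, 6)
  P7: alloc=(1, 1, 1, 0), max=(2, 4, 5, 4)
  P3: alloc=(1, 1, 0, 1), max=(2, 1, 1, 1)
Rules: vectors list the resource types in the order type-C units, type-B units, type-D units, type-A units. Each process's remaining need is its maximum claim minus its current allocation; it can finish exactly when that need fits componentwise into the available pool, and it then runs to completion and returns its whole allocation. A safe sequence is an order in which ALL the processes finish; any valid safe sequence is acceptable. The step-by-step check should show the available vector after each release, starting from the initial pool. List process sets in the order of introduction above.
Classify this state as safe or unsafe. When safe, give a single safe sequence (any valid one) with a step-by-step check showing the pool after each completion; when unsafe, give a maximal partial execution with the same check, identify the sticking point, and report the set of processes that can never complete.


The state is UNSAFE.
Key observation: even finishing P3, P6 leaves just (2, 2, 5, 3) free — too little type-B units for any of the remaining processes.
The run P3, P6 cannot be extended any further. Step-by-step check:
  pool = (1, 0, 3, 0)
  P3 needs (1, 0, 1, 0) <= (1, 0, 3, 0) -> finishes; pool += (1, 1, 0, 1) = (2, 1, 3, 1)
  P6 needs (0, 0, 3, 1) <= (2, 1, 3, 1) -> finishes; pool += (0, 1, 2, 2) = (2, 2, 5, 3)
  blocked: P5 wants (2, 3, 3, 3), pool (2, 2, 5, 3) — not enough type-B units
  blocked: P7 wants (1, 3, 4, 4), pool (2, 2, 5, 3) — not enough type-B units and type-A units
Processes that can never finish: P5 and P7.


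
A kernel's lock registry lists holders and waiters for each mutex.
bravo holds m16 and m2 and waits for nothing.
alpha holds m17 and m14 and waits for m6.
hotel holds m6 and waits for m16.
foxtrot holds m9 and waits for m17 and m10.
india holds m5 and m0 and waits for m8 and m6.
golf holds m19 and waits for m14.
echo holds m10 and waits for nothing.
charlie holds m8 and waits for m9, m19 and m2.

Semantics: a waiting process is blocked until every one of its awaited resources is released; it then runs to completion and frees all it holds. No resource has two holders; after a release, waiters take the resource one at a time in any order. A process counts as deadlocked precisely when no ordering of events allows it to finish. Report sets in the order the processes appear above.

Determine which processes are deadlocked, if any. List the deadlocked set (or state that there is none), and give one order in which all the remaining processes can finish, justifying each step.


The deadlocked set is empty.
Key observation: there is no circular wait here — follow any chain and it reaches a process that is free to run now.
One completion order for the rest: bravo, hotel, echo, alpha, golf, foxtrot, charlie, india.
Check, step by step:
  bravo: no waits; runs immediately, freeing m16 and m2
  hotel: everything it awaited (m16) is free; runs, freeing m6
  echo: no waits; runs immediately, freeing m10
  alpha: everything it awaited (m6) is free; runs, freeing m17 and m14
  golf: everything it awaited (m14) is free; runs, freeing m19
  foxtrot: everything it awaited (m17 and m10) is free; runs, freeing m9
  charlie: everything it awaited (m9, m19 and m2) is free; runs, freeing m8
  india: everything it awaited (m8 and m6) is free; runs, freeing m5 and m0


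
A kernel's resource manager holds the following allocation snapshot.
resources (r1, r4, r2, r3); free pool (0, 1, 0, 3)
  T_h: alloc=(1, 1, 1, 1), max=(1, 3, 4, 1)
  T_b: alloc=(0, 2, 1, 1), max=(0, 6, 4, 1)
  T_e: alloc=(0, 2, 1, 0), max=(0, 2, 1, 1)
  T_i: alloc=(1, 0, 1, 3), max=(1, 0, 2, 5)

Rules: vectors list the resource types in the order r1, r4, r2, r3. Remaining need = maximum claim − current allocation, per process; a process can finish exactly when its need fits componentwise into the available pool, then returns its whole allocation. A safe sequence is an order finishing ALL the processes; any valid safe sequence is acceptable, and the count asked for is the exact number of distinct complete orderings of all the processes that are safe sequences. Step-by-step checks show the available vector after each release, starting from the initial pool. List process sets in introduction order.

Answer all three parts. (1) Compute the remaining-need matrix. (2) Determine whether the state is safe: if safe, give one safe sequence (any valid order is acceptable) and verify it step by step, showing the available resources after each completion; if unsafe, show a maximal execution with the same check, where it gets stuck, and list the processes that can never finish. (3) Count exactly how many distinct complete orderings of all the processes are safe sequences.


(1) Need matrix, components ordered r1, r4, r2, r3:
  T_h: (0, 2, 3, 0)
  T_b: (0, 4, 3, 0)
  T_e: (0, 0, 0, 1)
  T_i: (0, 0, 1, 2)
(2) UNSAFE — no complete ordering exists.
Key observation: no order helps: past T_e, T_i, the free pool tops out at (1, 3, 2, 6), below what each blocked process needs in r2.
A maximal execution: T_e, T_i — then nothing else fits. Step-by-step check:
  pool = (0, 1, 0, 3)
  T_e needs (0, 0, 0, 1) <= (0, 1, 0, 3) -> finishes; pool += (0, 2, 1, 0) = (0, 3, 1, 3)
  T_i needs (0, 0, 1, 2) <= (0, 3, 1, 3) -> finishes; pool += (1, 0, 1, 3) = (1, 3, 2, 6)
  T_h cannot run: need (0, 2, 3, 0) vs free (1, 3, 2, 6) (insufficient r2)
  T_b cannot run: need (0, 4, 3, 0) vs free (1, 3, 2, 6) (insufficient r4 and r2)
Never able to finish: T_h and T_b.
(3) The exact count: 0 of the possible complete orderings are safe sequences.


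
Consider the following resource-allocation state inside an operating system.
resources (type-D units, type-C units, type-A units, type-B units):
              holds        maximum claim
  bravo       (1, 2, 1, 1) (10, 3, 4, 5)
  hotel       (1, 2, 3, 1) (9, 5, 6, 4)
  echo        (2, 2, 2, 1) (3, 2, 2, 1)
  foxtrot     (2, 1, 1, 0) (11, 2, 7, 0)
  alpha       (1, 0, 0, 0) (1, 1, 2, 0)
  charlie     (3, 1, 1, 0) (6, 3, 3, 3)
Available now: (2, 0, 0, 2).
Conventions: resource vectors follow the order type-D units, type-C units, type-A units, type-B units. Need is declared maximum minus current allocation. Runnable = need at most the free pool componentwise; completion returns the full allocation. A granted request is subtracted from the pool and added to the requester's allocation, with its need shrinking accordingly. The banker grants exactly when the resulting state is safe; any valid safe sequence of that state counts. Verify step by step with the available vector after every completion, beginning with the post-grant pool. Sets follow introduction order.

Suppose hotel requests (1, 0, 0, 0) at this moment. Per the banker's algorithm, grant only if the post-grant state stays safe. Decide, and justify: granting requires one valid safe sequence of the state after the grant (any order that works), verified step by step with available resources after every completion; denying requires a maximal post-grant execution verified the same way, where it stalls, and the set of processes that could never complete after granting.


GRANT: granting preserves safety; a valid post-grant sequence is echo, alpha, charlie, hotel, bravo, foxtrot.
Key observation: with (1, 0, 0, 2) left after the transfer, echo can run at once — the state stays safe.
Verifying the post-grant state step by step:
  pool = (1, 0, 0, 2)
  echo: need (1, 0, 0, 0) fits (1, 0, 0, 2); releases (2, 2, 2, 1), pool now (3, 2, 2, 3)
  alpha: need (0, 1, 2, 0) fits (3, 2, 2, 3); releases (1, 0, 0, 0), pool now (4, 2, 2, 3)
  charlie: need (3, 2, 2, 3) fits (4, 2, 2, 3); releases (3, 1, 1, 0), pool now (7, 3, 3, 3)
  hotel: need (7, 3, 3, 3) fits (7, 3, 3, 3); releases (2, 2, 3, 1), pool now (9, 5, 6, 4)
  bravo: need (9, 1, 3, 4) fits (9, 5, 6, 4); releases (1, 2, 1, 1), pool now (10, 7, 7, 5)
  foxtrot: need (9, 1, 6, 0) fits (10, 7, 7, 5); releases (2, 1, 1, 0), pool now (12, 8, 8, 5)


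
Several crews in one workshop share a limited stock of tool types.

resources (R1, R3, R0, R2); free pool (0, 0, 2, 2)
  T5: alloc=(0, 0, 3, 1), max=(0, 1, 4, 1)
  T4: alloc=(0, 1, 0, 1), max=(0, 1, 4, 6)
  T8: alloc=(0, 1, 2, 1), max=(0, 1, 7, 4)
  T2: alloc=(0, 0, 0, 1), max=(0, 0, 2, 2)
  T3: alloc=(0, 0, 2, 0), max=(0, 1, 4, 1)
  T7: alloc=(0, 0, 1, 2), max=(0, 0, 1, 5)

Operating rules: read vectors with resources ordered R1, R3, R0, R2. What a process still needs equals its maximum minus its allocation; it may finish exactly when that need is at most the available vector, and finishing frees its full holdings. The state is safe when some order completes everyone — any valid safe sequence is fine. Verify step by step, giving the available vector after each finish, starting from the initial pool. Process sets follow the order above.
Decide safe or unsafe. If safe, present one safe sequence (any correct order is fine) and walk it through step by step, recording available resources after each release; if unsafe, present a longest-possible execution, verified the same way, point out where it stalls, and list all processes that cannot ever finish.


UNSAFE — no complete ordering exists.
Key observation: after T2, T7 the pool peaks at (0, 0, 3, 5), and each blocked process is short somewhere: T5 on R3; T4 on R0; T8 on R0; T3 on R3.
Going as far as possible: T2, T7; after that, nothing fits. Step-by-step check:
  pool = (0, 0, 2, 2)
  run T2 (needs (0, 0, 2, 1), free (0, 0, 2, 2)); after release of (0, 0, 0, 1) the pool is (0, 0, 2, 3)
  run T7 (needs (0, 0, 0, 3), free (0, 0, 2, 3)); after release of (0, 0, 1, 2) the pool is (0, 0, 3, 5)
  T5 still needs (0, 1, 1, 0) but only (0, 0, 3, 5) is free — short on R3
  T4 still needs (0, 0, 4, 5) but only (0, 0, 3, 5) is free — short on R0
  T8 still needs (0, 0, 5, 3) but only (0, 0, 3, 5) is free — short on R0
  T3 still needs (0, 1, 2, 1) but only (0, 0, 3, 5) is free — short on R3
Processes that can never finish: T5, T4, T8 and T3.


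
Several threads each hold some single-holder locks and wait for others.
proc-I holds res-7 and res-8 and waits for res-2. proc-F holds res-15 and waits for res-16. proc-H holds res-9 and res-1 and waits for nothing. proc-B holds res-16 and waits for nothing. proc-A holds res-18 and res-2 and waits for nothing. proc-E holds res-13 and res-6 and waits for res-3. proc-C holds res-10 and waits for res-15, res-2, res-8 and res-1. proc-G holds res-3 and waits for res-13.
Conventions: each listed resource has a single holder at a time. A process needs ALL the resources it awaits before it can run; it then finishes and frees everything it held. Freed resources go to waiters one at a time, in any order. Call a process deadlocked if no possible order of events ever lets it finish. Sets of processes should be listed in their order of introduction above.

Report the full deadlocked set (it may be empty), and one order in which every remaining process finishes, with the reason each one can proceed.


Deadlocked: proc-E and proc-G.
Key observation: along proc-E -> proc-G -> proc-E, each member waits on what the next one holds — a deadlock; no other process is dragged down with it.
A valid finishing order for the others: proc-A, proc-I, proc-B, proc-F, proc-H, proc-C.
Step-by-step check:
  run proc-A (it waits on nothing); releases res-18 and res-2
  proc-I: everything it awaited (res-2) is free; runs, freeing res-7 and res-8
  run proc-B (it waits on nothing); releases res-16
  proc-F: everything it awaited (res-16) is free; runs, freeing res-15
  run proc-H (it waits on nothing); releases res-9 and res-1
  proc-C: everything it awaited (res-15, res-2, res-8 and res-1) is free; runs, freeing res-10


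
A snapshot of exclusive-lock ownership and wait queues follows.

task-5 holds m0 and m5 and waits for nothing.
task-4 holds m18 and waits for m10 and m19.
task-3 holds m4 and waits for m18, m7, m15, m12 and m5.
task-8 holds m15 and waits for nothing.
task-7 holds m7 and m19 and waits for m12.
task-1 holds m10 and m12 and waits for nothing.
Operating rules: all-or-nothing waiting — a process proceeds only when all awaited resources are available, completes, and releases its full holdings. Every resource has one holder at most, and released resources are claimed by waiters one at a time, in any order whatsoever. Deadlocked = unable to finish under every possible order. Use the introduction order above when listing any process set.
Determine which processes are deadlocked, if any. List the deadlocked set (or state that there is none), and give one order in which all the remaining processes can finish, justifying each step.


The deadlocked set is empty.
Key observation: all waits point, directly or indirectly, at processes that can finish, so nothing is permanently blocked.
The rest can finish in the order task-8, task-5, task-1, task-7, task-4, task-3.
Walking it through:
  run task-8 (it waits on nothing); releases m15
  run task-5 (it waits on nothing); releases m0 and m5
  run task-1 (it waits on nothing); releases m10 and m12
  task-7: everything it awaited (m12) is free; runs, freeing m7 and m19
  task-4: everything it awaited (m10 and m19) is free; runs, freeing m18
  task-3: everything it awaited (m18, m7, m15, m12 and m5) is free; runs, freeing m4
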